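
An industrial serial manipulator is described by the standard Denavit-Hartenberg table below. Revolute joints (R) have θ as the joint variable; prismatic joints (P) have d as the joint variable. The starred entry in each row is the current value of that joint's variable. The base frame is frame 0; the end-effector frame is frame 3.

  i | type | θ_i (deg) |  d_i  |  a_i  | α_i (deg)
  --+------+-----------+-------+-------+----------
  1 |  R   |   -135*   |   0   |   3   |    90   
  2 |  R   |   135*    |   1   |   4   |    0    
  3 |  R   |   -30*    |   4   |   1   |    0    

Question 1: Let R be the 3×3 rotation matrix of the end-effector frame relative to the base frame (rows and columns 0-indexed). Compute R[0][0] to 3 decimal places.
0.183

End-effector x-axis (col 0 of R) = (0.1830,0.1830,0.9659)
R[0][0] = 0.1830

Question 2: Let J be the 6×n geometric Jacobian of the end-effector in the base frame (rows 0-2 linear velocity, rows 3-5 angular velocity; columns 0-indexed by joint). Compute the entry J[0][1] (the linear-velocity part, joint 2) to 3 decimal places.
2.683

axis z_1 = (-0.7071,0.7071,0.0000); lever o_n−o_1 = (-1.3525,5.7185,3.7944)
cross product → J_v[:, 1] = (2.6830,2.6830,-3.0872)
J_ω[:, 1] = z_1
entry J[0][1] = 2.6830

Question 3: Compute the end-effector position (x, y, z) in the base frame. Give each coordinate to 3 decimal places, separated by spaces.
-3.474 3.597 3.794

after link 1: o_1 = (-2.1213, -2.1213, 0.0000)
after link 2: o_2 = (-0.8284, 0.5858, 2.8284)
after link 3: o_3 = (-3.4738, 3.5972, 3.7944)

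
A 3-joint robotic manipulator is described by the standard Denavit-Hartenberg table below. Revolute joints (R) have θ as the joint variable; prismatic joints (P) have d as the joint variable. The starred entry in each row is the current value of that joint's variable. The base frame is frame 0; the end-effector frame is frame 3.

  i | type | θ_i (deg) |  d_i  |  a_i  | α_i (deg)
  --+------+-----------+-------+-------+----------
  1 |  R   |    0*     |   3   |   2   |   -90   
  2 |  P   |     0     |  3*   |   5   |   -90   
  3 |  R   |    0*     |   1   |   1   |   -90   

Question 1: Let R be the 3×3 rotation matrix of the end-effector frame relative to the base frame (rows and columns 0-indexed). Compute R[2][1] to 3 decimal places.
End-effector y-axis (col 1 of R) = (0.0000,-0.0000,1.0000)
R[2][1] = 1.0000

1.000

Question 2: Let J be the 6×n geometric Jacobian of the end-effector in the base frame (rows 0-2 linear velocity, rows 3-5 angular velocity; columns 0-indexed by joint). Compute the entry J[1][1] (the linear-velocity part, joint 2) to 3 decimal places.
prismatic axis z_1 = (0.0000,1.0000,0.0000)
J_v[:, 1] = z_1; J_ω[:, 1] = (0,0,0)
entry J[1][1] = 1.0000

1.000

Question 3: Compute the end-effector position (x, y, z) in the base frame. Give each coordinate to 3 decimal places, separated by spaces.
after link 1: o_1 = (2.0000, 0.0000, 3.0000)
after link 2: o_2 = (7.0000, 3.0000, 3.0000)
after link 3: o_3 = (8.0000, 3.0000, 2.0000)

8.000 3.000 2.000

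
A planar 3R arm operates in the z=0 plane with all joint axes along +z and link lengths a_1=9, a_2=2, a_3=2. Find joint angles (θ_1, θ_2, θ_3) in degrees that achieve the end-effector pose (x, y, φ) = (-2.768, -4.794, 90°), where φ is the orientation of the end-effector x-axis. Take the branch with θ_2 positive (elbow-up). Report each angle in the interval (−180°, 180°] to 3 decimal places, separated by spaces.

-119.999 150.009 59.990

wrist centre = target − a_3·(cos φ, sin φ) = (-2.7680, -6.7940)
cos θ_2 = (53.8203−9²−2²)/(2·9·2) = -0.8661; θ_2 = 150.0090° (elbow-up)
β = atan2(-6.7940,-2.7680) = -112.1669°; ψ = atan2(0.9997,7.2678) = 7.8322°
θ_1 = β − ψ = -119.9991°
θ_3 = φ − θ_1 − θ_2 = 59.9901° (wrapped to (-180°,180°])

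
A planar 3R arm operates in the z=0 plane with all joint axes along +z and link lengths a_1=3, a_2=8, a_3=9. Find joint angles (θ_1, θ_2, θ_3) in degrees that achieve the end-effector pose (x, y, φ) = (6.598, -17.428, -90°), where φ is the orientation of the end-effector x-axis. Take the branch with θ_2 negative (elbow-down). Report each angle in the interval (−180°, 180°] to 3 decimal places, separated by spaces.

-29.992 -30.011 -29.998

wrist centre = target − a_3·(cos φ, sin φ) = (6.5980, -8.4280)
cos θ_2 = (114.5648−3²−8²)/(2·3·8) = 0.8659; θ_2 = -30.0106° (elbow-down)
β = atan2(-8.4280,6.5980) = -51.9438°; ψ = atan2(-4.0013,9.9275) = -21.9520°
θ_1 = β − ψ = -29.9918°
θ_3 = φ − θ_1 − θ_2 = -29.9976° (wrapped to (-180°,180°])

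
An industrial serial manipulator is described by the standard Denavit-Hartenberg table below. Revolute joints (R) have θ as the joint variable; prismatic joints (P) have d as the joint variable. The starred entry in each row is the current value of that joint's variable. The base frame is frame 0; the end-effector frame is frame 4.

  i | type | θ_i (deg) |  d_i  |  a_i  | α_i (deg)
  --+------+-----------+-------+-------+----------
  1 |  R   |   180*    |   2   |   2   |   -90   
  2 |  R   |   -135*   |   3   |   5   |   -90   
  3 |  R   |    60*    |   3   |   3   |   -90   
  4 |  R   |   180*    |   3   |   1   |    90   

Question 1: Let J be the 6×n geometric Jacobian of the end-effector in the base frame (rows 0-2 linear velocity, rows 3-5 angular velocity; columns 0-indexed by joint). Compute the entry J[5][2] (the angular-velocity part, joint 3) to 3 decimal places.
0.707

axis z_2 = (-0.7071,0.0000,0.7071); lever o_n−o_2 = (-3.2513,3.2321,0.9913)
cross product → J_v[:, 2] = (-2.2854,-1.5981,-2.2854)
J_ω[:, 2] = z_2
entry J[5][2] = 0.7071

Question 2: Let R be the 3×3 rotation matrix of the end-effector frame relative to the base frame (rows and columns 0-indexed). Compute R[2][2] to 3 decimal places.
End-effector z-axis (col 2 of R) = (0.7071,0.0000,-0.7071)
R[2][2] = -0.7071

-0.707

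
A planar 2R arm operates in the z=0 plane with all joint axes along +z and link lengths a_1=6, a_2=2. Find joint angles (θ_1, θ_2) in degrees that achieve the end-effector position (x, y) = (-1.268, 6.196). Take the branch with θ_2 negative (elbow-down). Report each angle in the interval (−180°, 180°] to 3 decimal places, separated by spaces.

cos θ_2 = (39.9982−6²−2²)/(2·6·2) = -0.0001; θ_2 = -90.0042° (elbow-down)
β = atan2(6.1960,-1.2680) = 101.5658°; ψ = atan2(-2.0000,5.9999) = -18.4354°
θ_1 = β − ψ = 120.0011°

120.001 -90.004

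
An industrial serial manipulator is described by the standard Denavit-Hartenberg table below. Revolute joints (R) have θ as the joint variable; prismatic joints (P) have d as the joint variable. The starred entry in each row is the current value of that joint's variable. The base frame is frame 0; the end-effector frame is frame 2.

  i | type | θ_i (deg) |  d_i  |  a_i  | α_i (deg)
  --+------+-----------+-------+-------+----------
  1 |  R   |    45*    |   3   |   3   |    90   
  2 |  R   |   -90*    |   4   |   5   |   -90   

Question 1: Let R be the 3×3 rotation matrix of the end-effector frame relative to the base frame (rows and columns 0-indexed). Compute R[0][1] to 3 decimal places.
-0.707

End-effector y-axis (col 1 of R) = (-0.7071,0.7071,-0.0000)
R[0][1] = -0.7071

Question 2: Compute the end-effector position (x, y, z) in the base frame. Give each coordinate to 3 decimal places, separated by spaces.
after link 1: o_1 = (2.1213, 2.1213, 3.0000)
after link 2: o_2 = (4.9497, -0.7071, -2.0000)

4.950 -0.707 -2.000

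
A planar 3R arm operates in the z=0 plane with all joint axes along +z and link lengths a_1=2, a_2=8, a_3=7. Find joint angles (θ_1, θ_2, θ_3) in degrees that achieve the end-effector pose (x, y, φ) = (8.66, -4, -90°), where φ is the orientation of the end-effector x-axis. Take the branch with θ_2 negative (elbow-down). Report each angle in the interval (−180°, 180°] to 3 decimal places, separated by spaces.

wrist centre = target − a_3·(cos φ, sin φ) = (8.6600, 3.0000)
cos θ_2 = (83.9956−2²−8²)/(2·2·8) = 0.4999; θ_2 = -60.0091° (elbow-down)
β = atan2(3.0000,8.6600) = 19.1071°; ψ = atan2(-6.9288,5.9989) = -49.1144°
θ_1 = β − ψ = 68.2215°
θ_3 = φ − θ_1 − θ_2 = -98.2124° (wrapped to (-180°,180°])

68.222 -60.009 -98.212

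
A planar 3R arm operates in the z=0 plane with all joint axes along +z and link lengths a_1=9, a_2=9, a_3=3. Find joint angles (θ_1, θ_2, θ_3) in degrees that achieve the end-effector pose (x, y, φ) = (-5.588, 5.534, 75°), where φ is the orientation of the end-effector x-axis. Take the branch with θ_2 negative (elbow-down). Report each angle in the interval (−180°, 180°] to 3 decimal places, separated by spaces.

-135.002 -134.996 -15.002

wrist centre = target − a_3·(cos φ, sin φ) = (-6.3645, 2.6362)
cos θ_2 = (47.4560−9²−9²)/(2·9·9) = -0.7071; θ_2 = -134.9964° (elbow-down)
β = atan2(2.6362,-6.3645) = 157.5002°; ψ = atan2(-6.3644,2.6364) = -67.4982°
θ_1 = β − ψ = 224.9983°
θ_3 = φ − θ_1 − θ_2 = -15.0020° (wrapped to (-180°,180°])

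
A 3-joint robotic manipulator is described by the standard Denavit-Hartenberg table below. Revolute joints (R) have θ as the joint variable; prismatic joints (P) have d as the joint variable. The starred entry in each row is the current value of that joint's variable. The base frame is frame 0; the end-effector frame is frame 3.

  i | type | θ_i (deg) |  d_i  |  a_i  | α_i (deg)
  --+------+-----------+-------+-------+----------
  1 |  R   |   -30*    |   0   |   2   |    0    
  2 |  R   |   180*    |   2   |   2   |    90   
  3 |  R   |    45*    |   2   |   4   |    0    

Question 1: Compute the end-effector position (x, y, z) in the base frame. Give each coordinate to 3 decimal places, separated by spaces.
after link 1: o_1 = (1.7321, -1.0000, 0.0000)
after link 2: o_2 = (0.0000, 0.0000, 2.0000)
after link 3: o_3 = (-1.4495, 3.1463, 4.8284)

-1.449 3.146 4.828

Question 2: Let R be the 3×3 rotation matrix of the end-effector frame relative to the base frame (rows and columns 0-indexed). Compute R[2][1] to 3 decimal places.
End-effector y-axis (col 1 of R) = (0.6124,-0.3536,0.7071)
R[2][1] = 0.7071

0.707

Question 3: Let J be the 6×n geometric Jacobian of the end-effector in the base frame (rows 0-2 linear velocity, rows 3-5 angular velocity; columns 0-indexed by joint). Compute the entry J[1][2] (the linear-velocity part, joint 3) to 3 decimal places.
axis z_2 = (0.5000,0.8660,0.0000); lever o_n−o_2 = (-1.4495,3.1463,2.8284)
cross product → J_v[:, 2] = (2.4495,-1.4142,2.8284)
J_ω[:, 2] = z_2
entry J[1][2] = -1.4142

-1.414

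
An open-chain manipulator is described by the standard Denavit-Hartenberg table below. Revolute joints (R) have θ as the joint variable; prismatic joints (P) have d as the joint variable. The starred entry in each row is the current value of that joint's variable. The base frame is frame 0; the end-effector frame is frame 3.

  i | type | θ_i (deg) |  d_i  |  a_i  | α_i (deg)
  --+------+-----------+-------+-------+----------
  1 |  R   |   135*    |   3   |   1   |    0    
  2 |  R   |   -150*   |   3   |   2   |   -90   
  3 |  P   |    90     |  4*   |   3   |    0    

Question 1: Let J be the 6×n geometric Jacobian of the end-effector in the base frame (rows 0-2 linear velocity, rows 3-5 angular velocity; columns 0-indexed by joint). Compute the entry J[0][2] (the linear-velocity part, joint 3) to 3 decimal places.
0.259

prismatic axis z_2 = (0.2588,0.9659,0.0000)
J_v[:, 2] = z_2; J_ω[:, 2] = (0,0,0)
entry J[0][2] = 0.2588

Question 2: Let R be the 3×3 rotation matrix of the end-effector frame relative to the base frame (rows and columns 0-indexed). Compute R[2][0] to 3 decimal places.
-1.000

End-effector x-axis (col 0 of R) = (0.0000,0.0000,-1.0000)
R[2][0] = -1.0000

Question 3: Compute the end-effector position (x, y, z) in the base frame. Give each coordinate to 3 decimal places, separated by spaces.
2.260 4.053 3.000

after link 1: o_1 = (-0.7071, 0.7071, 3.0000)
after link 2: o_2 = (1.2247, 0.1895, 6.0000)
after link 3: o_3 = (2.2600, 4.0532, 3.0000)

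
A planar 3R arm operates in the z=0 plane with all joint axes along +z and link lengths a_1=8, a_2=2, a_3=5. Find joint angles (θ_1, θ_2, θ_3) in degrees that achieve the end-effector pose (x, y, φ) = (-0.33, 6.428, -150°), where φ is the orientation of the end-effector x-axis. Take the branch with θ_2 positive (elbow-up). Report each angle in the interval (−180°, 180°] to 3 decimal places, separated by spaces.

wrist centre = target − a_3·(cos φ, sin φ) = (4.0001, 8.9280)
cos θ_2 = (95.7102−8²−2²)/(2·8·2) = 0.8659; θ_2 = 30.0094° (elbow-up)
β = atan2(8.9280,4.0001) = 65.8656°; ψ = atan2(1.0003,9.7319) = 5.8685°
θ_1 = β − ψ = 59.9971°
θ_3 = φ − θ_1 − θ_2 = 119.9936° (wrapped to (-180°,180°])

59.997 30.009 119.994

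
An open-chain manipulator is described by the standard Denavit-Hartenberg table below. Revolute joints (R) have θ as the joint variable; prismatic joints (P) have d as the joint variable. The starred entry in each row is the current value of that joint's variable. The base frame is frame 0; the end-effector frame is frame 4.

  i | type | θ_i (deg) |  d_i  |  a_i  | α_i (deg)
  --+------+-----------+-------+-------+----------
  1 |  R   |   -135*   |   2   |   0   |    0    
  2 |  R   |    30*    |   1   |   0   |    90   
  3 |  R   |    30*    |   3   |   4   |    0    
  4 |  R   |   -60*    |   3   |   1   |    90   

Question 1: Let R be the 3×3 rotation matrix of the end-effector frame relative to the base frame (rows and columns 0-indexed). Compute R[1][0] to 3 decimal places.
-0.837

End-effector x-axis (col 0 of R) = (-0.2241,-0.8365,-0.5000)
R[1][0] = -0.8365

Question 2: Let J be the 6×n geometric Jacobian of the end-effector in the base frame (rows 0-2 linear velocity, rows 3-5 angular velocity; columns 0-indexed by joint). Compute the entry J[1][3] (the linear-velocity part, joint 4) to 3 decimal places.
-0.483

axis z_3 = (-0.9659,0.2588,0.0000); lever o_n−o_3 = (-3.1219,-0.0601,-0.5000)
cross product → J_v[:, 3] = (-0.1294,-0.4830,0.8660)
J_ω[:, 3] = z_3
entry J[1][3] = -0.4830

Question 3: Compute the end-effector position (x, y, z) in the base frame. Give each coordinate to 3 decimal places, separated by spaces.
-6.916 -2.630 4.500

after link 1: o_1 = (0.0000, 0.0000, 2.0000)
after link 2: o_2 = (0.0000, 0.0000, 3.0000)
after link 3: o_3 = (-3.7944, -2.5696, 5.0000)
after link 4: o_4 = (-6.9163, -2.6297, 4.5000)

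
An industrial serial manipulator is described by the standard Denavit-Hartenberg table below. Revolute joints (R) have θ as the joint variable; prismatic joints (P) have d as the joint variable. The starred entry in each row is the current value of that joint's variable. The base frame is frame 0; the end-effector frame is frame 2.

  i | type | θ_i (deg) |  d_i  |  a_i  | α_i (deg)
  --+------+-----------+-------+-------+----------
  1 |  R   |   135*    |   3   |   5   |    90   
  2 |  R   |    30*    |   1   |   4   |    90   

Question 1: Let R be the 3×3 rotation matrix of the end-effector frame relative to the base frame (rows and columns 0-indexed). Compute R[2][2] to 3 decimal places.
-0.866

End-effector z-axis (col 2 of R) = (-0.3536,0.3536,-0.8660)
R[2][2] = -0.8660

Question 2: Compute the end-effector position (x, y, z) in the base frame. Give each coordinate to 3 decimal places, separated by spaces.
after link 1: o_1 = (-3.5355, 3.5355, 3.0000)
after link 2: o_2 = (-5.2779, 6.6921, 5.0000)

-5.278 6.692 5.000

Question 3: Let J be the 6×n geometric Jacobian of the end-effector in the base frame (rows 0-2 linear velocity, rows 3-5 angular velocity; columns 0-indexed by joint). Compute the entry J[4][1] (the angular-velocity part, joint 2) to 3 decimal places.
0.707

axis z_1 = (0.7071,0.7071,0.0000); lever o_n−o_1 = (-1.7424,3.1566,2.0000)
cross product → J_v[:, 1] = (1.4142,-1.4142,3.4641)
J_ω[:, 1] = z_1
entry J[4][1] = 0.7071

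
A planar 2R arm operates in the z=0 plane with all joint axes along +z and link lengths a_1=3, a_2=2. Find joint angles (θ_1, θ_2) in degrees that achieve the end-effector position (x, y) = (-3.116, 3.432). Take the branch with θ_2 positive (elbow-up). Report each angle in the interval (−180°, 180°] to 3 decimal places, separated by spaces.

cos θ_2 = (21.4881−3²−2²)/(2·3·2) = 0.7073; θ_2 = 44.9811° (elbow-up)
β = atan2(3.4320,-3.1160) = 132.2371°; ψ = atan2(1.4137,4.4147) = 17.7570°
θ_1 = β − ψ = 114.4801°

114.480 44.981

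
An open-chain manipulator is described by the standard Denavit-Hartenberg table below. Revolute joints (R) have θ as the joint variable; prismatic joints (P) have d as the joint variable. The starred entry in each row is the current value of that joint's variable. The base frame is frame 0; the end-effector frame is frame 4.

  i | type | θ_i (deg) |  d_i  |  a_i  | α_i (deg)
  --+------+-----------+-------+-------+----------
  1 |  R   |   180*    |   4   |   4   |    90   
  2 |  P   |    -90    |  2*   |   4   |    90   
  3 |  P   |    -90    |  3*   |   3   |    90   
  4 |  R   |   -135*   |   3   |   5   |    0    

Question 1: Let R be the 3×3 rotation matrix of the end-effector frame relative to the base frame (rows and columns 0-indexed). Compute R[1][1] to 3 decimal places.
-0.707

End-effector y-axis (col 1 of R) = (-0.7071,-0.7071,-0.0000)
R[1][1] = -0.7071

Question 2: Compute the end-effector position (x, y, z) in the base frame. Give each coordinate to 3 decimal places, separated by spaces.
-4.536 2.536 3.000

after link 1: o_1 = (-4.0000, 0.0000, 4.0000)
after link 2: o_2 = (-4.0000, 2.0000, 0.0000)
after link 3: o_3 = (-1.0000, -1.0000, -0.0000)
after link 4: o_4 = (-4.5355, 2.5355, 3.0000)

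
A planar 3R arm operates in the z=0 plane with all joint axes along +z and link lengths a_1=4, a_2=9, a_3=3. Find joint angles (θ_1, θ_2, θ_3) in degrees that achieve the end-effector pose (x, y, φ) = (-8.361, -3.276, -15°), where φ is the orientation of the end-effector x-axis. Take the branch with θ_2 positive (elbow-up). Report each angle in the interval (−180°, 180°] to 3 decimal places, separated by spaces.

150.003 59.993 135.005

wrist centre = target − a_3·(cos φ, sin φ) = (-11.2588, -2.4995)
cos θ_2 = (133.0078−4²−9²)/(2·4·9) = 0.5001; θ_2 = 59.9928° (elbow-up)
β = atan2(-2.4995,-11.2588) = -167.4829°; ψ = atan2(7.7937,8.5010) = 42.5145°
θ_1 = β − ψ = -209.9974°
θ_3 = φ − θ_1 − θ_2 = 135.0045° (wrapped to (-180°,180°])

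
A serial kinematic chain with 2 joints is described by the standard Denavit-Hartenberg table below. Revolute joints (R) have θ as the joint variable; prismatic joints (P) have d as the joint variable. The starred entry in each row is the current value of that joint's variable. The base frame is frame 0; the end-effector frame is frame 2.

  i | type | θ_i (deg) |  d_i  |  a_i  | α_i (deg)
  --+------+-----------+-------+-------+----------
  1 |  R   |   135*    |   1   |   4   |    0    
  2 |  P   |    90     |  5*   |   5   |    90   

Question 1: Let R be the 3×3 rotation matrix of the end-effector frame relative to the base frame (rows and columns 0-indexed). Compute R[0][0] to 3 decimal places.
-0.707

End-effector x-axis (col 0 of R) = (-0.7071,-0.7071,0.0000)
R[0][0] = -0.7071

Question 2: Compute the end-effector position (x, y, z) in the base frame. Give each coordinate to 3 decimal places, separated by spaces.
after link 1: o_1 = (-2.8284, 2.8284, 1.0000)
after link 2: o_2 = (-6.3640, -0.7071, 6.0000)

-6.364 -0.707 6.000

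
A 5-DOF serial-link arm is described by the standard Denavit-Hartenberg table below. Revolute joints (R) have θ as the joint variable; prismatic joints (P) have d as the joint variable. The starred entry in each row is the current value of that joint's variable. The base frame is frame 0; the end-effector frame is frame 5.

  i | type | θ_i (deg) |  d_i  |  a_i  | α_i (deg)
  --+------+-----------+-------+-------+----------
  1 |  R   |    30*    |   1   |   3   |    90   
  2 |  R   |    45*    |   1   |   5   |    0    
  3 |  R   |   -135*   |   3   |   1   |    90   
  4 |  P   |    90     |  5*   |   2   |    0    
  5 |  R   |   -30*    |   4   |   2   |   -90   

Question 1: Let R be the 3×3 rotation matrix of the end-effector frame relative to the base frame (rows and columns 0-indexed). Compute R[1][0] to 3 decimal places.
-0.750

End-effector x-axis (col 0 of R) = (0.4330,-0.7500,-0.5000)
R[1][0] = -0.7500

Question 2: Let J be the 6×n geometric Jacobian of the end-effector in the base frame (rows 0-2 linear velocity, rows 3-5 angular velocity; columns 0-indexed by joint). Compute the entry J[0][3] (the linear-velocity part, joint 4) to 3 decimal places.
prismatic axis z_3 = (-0.8660,-0.5000,0.0000)
J_v[:, 3] = z_3; J_ω[:, 3] = (0,0,0)
entry J[0][3] = -0.8660

-0.866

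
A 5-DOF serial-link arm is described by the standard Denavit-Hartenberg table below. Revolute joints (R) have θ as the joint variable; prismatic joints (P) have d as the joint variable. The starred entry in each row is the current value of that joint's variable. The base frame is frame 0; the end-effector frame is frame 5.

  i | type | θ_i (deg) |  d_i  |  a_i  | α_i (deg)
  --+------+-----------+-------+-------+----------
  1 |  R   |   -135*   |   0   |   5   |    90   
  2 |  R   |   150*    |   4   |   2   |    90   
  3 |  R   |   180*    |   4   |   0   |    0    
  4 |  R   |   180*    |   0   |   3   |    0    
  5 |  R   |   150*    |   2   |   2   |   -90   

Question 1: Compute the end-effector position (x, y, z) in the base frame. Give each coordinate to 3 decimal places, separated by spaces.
after link 1: o_1 = (-3.5355, -3.5355, 0.0000)
after link 2: o_2 = (-5.1392, 0.5176, 1.0000)
after link 3: o_3 = (-6.5534, -0.8966, 4.4641)
after link 4: o_4 = (-4.7163, 0.9405, 5.9641)
after link 5: o_5 = (-7.1912, -0.1201, 6.8301)

-7.191 -0.120 6.830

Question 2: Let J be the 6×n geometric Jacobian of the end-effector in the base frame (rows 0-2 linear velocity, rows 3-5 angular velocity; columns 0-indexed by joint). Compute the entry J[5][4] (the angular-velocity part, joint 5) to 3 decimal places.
axis z_4 = (-0.3536,-0.3536,0.8660); lever o_n−o_4 = (-2.4749,-1.0607,0.8660)
cross product → J_v[:, 4] = (0.6124,-1.8371,-0.5000)
J_ω[:, 4] = z_4
entry J[5][4] = 0.8660

0.866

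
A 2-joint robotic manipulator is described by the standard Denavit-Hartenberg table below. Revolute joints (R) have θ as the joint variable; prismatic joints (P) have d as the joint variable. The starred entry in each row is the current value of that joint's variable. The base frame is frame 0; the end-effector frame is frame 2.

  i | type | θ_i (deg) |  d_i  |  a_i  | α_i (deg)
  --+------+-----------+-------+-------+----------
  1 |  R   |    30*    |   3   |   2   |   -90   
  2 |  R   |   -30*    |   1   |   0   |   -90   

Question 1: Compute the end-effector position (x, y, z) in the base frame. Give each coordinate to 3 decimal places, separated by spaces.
1.232 1.866 3.000

after link 1: o_1 = (1.7321, 1.0000, 3.0000)
after link 2: o_2 = (1.2321, 1.8660, 3.0000)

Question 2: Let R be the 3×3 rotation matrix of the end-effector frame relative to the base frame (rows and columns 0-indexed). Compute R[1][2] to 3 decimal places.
0.250

End-effector z-axis (col 2 of R) = (0.4330,0.2500,-0.8660)
R[1][2] = 0.2500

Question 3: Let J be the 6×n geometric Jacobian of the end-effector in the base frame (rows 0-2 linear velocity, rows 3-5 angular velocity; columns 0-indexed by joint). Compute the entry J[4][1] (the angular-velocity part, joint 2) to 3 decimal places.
0.866

axis z_1 = (-0.5000,0.8660,0.0000); lever o_n−o_1 = (-0.5000,0.8660,0.0000)
cross product → J_v[:, 1] = (-0.0000,-0.0000,0.0000)
J_ω[:, 1] = z_1
entry J[4][1] = 0.8660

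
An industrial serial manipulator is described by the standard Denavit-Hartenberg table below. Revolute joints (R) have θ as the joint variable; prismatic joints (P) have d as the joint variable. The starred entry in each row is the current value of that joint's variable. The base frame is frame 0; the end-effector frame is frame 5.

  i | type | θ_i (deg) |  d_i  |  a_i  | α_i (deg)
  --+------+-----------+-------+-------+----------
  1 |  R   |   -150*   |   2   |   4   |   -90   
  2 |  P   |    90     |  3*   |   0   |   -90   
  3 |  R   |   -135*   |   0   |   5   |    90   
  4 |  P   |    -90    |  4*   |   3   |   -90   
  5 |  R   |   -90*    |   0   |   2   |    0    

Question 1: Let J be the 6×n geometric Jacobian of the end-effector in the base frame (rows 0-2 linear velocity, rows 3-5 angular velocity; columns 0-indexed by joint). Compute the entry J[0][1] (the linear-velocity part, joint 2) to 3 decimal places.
prismatic axis z_1 = (0.5000,-0.8660,0.0000)
J_v[:, 1] = z_1; J_ω[:, 1] = (0,0,0)
entry J[0][1] = 0.5000

0.500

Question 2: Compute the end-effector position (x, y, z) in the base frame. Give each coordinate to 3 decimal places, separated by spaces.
after link 1: o_1 = (-3.4641, -2.0000, 2.0000)
after link 2: o_2 = (-1.9641, -4.5981, 2.0000)
after link 3: o_3 = (-0.1963, -7.6599, 5.5355)
after link 4: o_4 = (-4.2086, -6.7104, 8.3640)
after link 5: o_5 = (-4.9157, -5.4857, 9.7782)

-4.916 -5.486 9.778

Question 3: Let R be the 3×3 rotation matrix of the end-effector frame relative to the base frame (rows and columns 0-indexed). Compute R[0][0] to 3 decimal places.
End-effector x-axis (col 0 of R) = (-0.3536,0.6124,0.7071)
R[0][0] = -0.3536

-0.354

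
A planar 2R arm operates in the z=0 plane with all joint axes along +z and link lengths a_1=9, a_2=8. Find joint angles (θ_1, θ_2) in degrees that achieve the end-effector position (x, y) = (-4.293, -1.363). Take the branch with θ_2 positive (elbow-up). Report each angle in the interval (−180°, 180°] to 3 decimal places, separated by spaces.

cos θ_2 = (20.2876−9²−8²)/(2·9·8) = -0.8661; θ_2 = 150.0038° (elbow-up)
β = atan2(-1.3630,-4.2930) = -162.3857°; ψ = atan2(3.9995,2.0715) = 62.6184°
θ_1 = β − ψ = -225.0041°

134.996 150.004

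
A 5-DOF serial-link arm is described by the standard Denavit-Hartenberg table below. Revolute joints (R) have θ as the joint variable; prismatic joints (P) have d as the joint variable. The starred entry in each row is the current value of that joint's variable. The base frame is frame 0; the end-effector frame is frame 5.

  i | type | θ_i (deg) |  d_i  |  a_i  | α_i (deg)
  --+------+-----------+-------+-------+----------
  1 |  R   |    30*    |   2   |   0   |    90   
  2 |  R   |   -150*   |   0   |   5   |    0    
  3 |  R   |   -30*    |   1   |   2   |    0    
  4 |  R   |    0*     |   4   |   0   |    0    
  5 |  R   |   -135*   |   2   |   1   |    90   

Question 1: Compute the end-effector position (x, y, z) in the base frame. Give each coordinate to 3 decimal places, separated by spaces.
-1.370 -8.874 0.207

after link 1: o_1 = (0.0000, 0.0000, 2.0000)
after link 2: o_2 = (-3.7500, -2.1651, -0.5000)
after link 3: o_3 = (-4.9821, -4.0311, -0.5000)
after link 4: o_4 = (-2.9821, -7.4952, -0.5000)
after link 5: o_5 = (-1.3697, -8.8737, 0.2071)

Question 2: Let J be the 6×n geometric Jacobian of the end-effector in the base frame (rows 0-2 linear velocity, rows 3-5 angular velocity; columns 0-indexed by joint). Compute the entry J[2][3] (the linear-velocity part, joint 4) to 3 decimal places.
axis z_3 = (0.5000,-0.8660,0.0000); lever o_n−o_3 = (3.6124,-4.8426,0.7071)
cross product → J_v[:, 3] = (-0.6124,-0.3536,0.7071)
J_ω[:, 3] = z_3
entry J[2][3] = 0.7071

0.707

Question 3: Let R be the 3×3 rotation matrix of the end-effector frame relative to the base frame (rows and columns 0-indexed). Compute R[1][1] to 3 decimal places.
-0.866

End-effector y-axis (col 1 of R) = (0.5000,-0.8660,0.0000)
R[1][1] = -0.8660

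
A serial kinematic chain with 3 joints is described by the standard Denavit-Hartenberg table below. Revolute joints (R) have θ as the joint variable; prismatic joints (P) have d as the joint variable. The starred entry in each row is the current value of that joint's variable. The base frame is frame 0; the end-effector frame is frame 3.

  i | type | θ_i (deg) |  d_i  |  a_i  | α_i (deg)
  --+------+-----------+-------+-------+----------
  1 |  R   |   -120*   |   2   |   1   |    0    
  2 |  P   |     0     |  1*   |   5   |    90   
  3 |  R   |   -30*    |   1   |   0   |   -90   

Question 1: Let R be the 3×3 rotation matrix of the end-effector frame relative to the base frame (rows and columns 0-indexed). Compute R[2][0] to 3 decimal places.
End-effector x-axis (col 0 of R) = (-0.4330,-0.7500,-0.5000)
R[2][0] = -0.5000

-0.500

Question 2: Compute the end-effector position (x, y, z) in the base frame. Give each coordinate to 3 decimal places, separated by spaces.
-3.866 -4.696 3.000

after link 1: o_1 = (-0.5000, -0.8660, 2.0000)
after link 2: o_2 = (-3.0000, -5.1962, 3.0000)
after link 3: o_3 = (-3.8660, -4.6962, 3.0000)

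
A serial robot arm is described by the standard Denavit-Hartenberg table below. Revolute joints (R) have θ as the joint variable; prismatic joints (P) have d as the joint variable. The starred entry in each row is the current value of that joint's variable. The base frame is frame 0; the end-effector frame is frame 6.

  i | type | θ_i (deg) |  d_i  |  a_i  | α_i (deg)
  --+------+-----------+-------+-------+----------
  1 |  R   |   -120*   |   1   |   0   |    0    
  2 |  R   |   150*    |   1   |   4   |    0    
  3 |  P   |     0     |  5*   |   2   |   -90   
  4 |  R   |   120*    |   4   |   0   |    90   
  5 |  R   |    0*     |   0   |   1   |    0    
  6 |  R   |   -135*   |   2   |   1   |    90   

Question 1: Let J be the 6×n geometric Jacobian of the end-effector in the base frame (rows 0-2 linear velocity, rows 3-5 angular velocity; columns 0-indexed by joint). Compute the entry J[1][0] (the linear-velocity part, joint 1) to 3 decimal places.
4.923

axis z_0 = ẑ; lever o_n−o_0 = (4.9229,6.6445,5.7463)
cross product → J_v[:, 0] = (-6.6445,4.9229,0.0000)
J_ω[:, 0] = z_0
entry J[1][0] = 4.9229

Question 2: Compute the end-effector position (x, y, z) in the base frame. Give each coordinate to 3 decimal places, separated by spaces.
after link 1: o_1 = (0.0000, 0.0000, 1.0000)
after link 2: o_2 = (3.4641, 2.0000, 2.0000)
after link 3: o_3 = (5.1962, 3.0000, 7.0000)
after link 4: o_4 = (3.1962, 6.4641, 7.0000)
after link 5: o_5 = (2.7631, 6.2141, 6.1340)
after link 6: o_6 = (4.9229, 6.6445, 5.7463)

4.923 6.645 5.746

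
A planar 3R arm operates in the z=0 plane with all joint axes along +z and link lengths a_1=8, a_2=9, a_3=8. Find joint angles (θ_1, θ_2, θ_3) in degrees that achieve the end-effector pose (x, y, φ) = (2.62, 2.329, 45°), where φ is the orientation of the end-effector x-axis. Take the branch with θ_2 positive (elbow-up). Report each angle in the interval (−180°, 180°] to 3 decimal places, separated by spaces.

140.239 149.996 114.764

wrist centre = target − a_3·(cos φ, sin φ) = (-3.0369, -3.3279)
cos θ_2 = (20.2971−8²−9²)/(2·8·9) = -0.8660; θ_2 = 149.9962° (elbow-up)
β = atan2(-3.3279,-3.0369) = -132.3822°; ψ = atan2(4.5005,0.2061) = 87.3784°
θ_1 = β − ψ = -219.7606°
θ_3 = φ − θ_1 − θ_2 = 114.7644° (wrapped to (-180°,180°])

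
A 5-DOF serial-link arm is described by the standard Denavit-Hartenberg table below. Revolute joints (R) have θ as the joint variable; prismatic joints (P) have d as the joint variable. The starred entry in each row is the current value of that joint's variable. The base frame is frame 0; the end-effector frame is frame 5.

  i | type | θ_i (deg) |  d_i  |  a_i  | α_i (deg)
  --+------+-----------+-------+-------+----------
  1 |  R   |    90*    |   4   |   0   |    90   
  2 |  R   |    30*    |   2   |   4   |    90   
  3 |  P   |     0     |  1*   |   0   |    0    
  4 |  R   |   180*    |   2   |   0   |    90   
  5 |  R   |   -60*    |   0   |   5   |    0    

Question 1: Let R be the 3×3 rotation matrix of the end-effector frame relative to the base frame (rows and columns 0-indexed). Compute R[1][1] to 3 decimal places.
-0.500

End-effector y-axis (col 1 of R) = (0.0000,-0.5000,-0.8660)
R[1][1] = -0.5000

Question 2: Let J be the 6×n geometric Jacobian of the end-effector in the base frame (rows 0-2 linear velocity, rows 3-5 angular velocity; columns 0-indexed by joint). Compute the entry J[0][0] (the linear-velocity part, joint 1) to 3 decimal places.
axis z_0 = ẑ; lever o_n−o_0 = (2.0000,0.6340,5.9019)
cross product → J_v[:, 0] = (-0.6340,2.0000,0.0000)
J_ω[:, 0] = z_0
entry J[0][0] = -0.6340

-0.634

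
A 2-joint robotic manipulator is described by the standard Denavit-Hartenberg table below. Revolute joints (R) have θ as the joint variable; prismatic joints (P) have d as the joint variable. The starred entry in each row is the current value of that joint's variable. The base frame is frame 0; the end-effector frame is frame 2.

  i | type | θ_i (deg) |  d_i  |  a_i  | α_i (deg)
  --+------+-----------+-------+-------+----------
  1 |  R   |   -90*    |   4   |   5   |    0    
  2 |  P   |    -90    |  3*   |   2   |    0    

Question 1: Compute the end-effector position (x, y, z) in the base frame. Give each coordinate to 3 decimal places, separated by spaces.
after link 1: o_1 = (0.0000, -5.0000, 4.0000)
after link 2: o_2 = (-2.0000, -5.0000, 7.0000)

-2.000 -5.000 7.000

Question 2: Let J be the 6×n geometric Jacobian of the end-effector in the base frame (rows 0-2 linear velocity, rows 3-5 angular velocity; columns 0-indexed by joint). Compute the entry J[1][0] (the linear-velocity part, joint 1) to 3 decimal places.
axis z_0 = ẑ; lever o_n−o_0 = (-2.0000,-5.0000,7.0000)
cross product → J_v[:, 0] = (5.0000,-2.0000,0.0000)
J_ω[:, 0] = z_0
entry J[1][0] = -2.0000

-2.000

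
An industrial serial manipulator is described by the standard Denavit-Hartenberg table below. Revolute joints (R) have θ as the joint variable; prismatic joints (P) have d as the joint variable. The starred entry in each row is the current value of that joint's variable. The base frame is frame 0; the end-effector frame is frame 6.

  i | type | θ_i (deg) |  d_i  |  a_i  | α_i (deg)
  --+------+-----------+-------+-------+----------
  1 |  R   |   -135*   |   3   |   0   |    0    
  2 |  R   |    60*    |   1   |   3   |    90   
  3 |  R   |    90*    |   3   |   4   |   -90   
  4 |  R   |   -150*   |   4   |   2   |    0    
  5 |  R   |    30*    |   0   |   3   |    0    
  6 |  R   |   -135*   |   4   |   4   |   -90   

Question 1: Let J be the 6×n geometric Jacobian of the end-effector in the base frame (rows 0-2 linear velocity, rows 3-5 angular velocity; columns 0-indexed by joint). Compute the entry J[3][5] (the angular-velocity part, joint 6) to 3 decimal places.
axis z_5 = (-0.2588,0.9659,0.0000); lever o_n−o_5 = (2.6968,4.8637,-1.0353)
cross product → J_v[:, 5] = (-1.0000,-0.2679,-3.8637)
J_ω[:, 5] = z_5
entry J[3][5] = -0.2588

-0.259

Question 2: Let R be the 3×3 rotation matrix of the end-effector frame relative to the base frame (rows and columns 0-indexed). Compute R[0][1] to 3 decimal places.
End-effector y-axis (col 1 of R) = (0.2588,-0.9659,-0.0000)
R[0][1] = 0.2588

0.259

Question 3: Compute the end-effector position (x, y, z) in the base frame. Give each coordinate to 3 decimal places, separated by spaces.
-3.935 4.122 3.733

after link 1: o_1 = (0.0000, 0.0000, 3.0000)
after link 2: o_2 = (0.7765, -2.8978, 4.0000)
after link 3: o_3 = (-2.1213, -3.6742, 8.0000)
after link 4: o_4 = (-4.1225, -0.0694, 6.2679)
after link 5: o_5 = (-6.6321, -0.7418, 4.7679)
after link 6: o_6 = (-3.9353, 4.1219, 3.7327)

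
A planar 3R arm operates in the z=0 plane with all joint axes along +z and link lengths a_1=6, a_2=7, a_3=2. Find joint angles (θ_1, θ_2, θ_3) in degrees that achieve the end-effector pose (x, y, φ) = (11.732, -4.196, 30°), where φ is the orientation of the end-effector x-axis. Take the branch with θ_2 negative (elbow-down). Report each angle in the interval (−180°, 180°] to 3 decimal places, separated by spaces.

wrist centre = target − a_3·(cos φ, sin φ) = (9.9999, -5.1960)
cos θ_2 = (126.9974−6²−7²)/(2·6·7) = 0.5000; θ_2 = -60.0020° (elbow-down)
β = atan2(-5.1960,9.9999) = -27.4565°; ψ = atan2(-6.0623,9.4998) = -32.5441°
θ_1 = β − ψ = 5.0875°
θ_3 = φ − θ_1 − θ_2 = 84.9145° (wrapped to (-180°,180°])

5.088 -60.002 84.915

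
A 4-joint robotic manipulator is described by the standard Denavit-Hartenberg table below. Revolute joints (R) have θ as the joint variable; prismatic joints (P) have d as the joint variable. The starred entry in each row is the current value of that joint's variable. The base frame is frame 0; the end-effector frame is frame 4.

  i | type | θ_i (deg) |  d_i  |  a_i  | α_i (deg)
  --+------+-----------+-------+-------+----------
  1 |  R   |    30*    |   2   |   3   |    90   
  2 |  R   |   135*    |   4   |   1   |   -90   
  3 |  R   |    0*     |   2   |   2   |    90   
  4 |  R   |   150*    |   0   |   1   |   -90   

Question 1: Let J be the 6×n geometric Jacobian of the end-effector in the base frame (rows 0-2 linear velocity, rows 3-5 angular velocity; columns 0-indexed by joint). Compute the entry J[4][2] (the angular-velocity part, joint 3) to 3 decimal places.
-0.354

axis z_2 = (-0.6124,-0.3536,-0.7071); lever o_n−o_2 = (-2.2253,-1.2848,-0.9659)
cross product → J_v[:, 2] = (-0.5670,0.9821,-0.0000)
J_ω[:, 2] = z_2
entry J[4][2] = -0.3536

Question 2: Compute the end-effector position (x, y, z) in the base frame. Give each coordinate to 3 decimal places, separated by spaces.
after link 1: o_1 = (2.5981, 1.5000, 2.0000)
after link 2: o_2 = (3.9857, -2.3177, 2.7071)
after link 3: o_3 = (1.5362, -3.7319, 2.7071)
after link 4: o_4 = (1.7604, -3.6025, 1.7412)

1.760 -3.602 1.741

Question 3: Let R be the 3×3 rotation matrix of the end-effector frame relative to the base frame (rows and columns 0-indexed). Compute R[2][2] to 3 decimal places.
End-effector z-axis (col 2 of R) = (0.8365,0.4830,0.2588)
R[2][2] = 0.2588

0.259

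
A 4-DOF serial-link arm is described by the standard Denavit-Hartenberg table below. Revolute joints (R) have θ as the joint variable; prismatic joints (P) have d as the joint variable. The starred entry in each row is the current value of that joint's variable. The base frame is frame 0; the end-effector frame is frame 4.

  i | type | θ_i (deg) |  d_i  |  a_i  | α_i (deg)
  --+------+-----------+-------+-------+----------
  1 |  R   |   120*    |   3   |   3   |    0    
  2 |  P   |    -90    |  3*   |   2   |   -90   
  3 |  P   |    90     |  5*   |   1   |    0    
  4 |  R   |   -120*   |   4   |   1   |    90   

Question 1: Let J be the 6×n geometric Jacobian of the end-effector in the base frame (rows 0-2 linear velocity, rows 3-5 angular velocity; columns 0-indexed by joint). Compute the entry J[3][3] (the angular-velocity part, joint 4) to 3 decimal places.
-0.500

axis z_3 = (-0.5000,0.8660,0.0000); lever o_n−o_3 = (-1.2500,3.8971,0.5000)
cross product → J_v[:, 3] = (0.4330,0.2500,-0.8660)
J_ω[:, 3] = z_3
entry J[3][3] = -0.5000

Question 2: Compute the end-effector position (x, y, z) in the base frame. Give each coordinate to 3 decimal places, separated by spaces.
-3.518 11.825 5.500

after link 1: o_1 = (-1.5000, 2.5981, 3.0000)
after link 2: o_2 = (0.2321, 3.5981, 6.0000)
after link 3: o_3 = (-2.2679, 7.9282, 5.0000)
after link 4: o_4 = (-3.5179, 11.8253, 5.5000)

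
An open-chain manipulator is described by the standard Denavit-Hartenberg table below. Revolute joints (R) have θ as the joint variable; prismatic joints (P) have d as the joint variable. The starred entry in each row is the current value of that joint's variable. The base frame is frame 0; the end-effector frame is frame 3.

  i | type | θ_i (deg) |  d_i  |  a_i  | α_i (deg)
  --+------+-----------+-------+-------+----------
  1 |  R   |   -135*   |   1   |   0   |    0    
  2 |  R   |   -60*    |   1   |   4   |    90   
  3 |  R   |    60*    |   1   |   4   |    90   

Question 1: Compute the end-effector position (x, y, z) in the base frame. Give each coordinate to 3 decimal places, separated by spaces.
after link 1: o_1 = (0.0000, 0.0000, 1.0000)
after link 2: o_2 = (-3.8637, 1.0353, 2.0000)
after link 3: o_3 = (-5.5367, 2.5188, 5.4641)

-5.537 2.519 5.464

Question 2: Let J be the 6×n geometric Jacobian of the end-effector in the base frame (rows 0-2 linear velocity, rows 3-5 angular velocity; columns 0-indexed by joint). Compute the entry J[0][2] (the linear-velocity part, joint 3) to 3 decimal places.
3.346

axis z_2 = (0.2588,0.9659,0.0000); lever o_n−o_2 = (-1.6730,1.4836,3.4641)
cross product → J_v[:, 2] = (3.3461,-0.8966,2.0000)
J_ω[:, 2] = z_2
entry J[0][2] = 3.3461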